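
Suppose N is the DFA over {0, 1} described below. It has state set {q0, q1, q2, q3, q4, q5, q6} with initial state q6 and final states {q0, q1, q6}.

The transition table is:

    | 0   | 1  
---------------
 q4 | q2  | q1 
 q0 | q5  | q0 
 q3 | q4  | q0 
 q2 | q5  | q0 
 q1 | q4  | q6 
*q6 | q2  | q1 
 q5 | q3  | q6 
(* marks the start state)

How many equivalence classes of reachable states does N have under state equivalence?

Initial partition by acceptance: {q0,q1,q6} | {q2,q3,q4,q5}.
The partition is now stable with 2 blocks: {q0,q1,q6} | {q2,q3,q4,q5}.

2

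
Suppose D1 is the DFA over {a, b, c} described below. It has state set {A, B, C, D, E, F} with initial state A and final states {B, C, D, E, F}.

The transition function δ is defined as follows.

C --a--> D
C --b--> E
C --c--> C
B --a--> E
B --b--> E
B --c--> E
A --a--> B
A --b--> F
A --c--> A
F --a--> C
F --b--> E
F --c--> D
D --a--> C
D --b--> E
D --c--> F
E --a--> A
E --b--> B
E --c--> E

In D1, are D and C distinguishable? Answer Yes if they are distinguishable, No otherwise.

No

P0 = {B,C,D,E,F} | {A}.
On input a, block {B,C,D,E,F} splits into {B,C,D,F} and {E}.
Split {B,C,D,F} by δ(·,a) → {C,D,F} and {B}.
No further refinement is possible. Final partition (4 blocks): {C,D,F} | {A} | {E} | {B}.
D and C lie in the same block of the stable partition, so they are equivalent — no string distinguishes them.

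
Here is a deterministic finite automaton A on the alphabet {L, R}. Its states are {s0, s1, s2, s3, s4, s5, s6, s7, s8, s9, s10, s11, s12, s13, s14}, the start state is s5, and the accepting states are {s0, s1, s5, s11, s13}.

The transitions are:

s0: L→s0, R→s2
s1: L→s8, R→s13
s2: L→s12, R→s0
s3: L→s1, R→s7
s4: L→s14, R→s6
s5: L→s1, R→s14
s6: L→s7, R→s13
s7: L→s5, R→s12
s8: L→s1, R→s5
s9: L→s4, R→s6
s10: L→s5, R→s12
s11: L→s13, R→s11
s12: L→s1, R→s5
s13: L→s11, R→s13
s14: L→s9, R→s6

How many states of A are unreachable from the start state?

BFS from s5 reaches {s1, s4, s5, s6, s7, s8, s9, s11, s12, s13, s14}; the 4 state(s) s0, s2, s3, s10 are never visited.

4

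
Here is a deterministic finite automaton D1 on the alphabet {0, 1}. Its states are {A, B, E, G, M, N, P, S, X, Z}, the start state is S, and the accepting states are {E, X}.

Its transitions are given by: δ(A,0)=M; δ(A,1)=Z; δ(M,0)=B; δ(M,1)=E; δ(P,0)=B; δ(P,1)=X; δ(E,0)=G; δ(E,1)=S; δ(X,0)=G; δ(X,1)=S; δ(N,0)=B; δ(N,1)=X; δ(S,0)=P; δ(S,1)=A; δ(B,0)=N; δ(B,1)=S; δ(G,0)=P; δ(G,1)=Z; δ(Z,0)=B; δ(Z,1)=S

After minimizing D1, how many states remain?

6

All states are reachable from the start state.
Start with accepting vs non-accepting: {E,X} | {A,B,G,M,N,P,S,Z}.
Refine {A,B,G,M,N,P,S,Z} on symbol 1: members go to different blocks, giving {A,B,G,S,Z} and {M,N,P}.
On input 0, block {A,B,G,S,Z} splits into {A,B,G,S} and {Z}.
Refine {A,B,G,S} on symbol 1: members go to different blocks, giving {B,S} and {A,G}.
Split {B,S} by δ(·,1) → {S} and {B}.
The partition is now stable with 6 blocks: {E,X} | {S} | {M,N,P} | {Z} | {A,G} | {B}.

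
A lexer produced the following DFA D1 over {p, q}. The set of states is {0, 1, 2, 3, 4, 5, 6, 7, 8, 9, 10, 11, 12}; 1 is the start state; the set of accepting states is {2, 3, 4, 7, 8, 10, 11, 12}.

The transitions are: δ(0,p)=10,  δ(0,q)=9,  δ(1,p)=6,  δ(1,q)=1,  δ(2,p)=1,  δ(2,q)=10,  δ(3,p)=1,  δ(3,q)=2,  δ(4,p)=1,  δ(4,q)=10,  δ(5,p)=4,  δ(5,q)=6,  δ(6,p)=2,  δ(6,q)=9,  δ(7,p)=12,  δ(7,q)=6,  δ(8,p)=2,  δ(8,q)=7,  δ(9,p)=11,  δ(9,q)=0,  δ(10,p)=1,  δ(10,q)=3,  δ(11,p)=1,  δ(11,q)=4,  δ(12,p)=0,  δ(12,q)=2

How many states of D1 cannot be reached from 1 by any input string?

No path from 1 leads to 5, 7, 8, 12; the other 9 states are all reachable.

4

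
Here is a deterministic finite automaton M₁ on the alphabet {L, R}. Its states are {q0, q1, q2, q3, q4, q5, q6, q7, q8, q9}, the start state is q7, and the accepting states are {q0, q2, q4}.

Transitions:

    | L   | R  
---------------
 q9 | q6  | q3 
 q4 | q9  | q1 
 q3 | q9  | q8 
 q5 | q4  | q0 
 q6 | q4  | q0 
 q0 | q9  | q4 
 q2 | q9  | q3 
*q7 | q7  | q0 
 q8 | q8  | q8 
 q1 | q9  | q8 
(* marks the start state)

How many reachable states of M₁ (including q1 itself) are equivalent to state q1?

Reachable states from the start: {q0,q1,q3,q4,q6,q7,q8,q9}. Unreachable: {q2,q5} — drop them.
P0 = {q0,q4} | {q1,q3,q6,q7,q8,q9}.
Refine {q0,q4} on symbol R: members go to different blocks, giving {q0} and {q4}.
Split {q1,q3,q6,q7,q8,q9} by δ(·,L) → {q1,q3,q7,q8,q9} and {q6}.
On input L, block {q1,q3,q7,q8,q9} splits into {q1,q3,q7,q8} and {q9}.
Split {q1,q3,q7,q8} by δ(·,L) → {q1,q3} and {q7,q8}.
On input R, block {q7,q8} splits into {q7} and {q8}.
No further refinement is possible. Final partition (7 blocks): {q0} | {q1,q3} | {q4} | {q6} | {q9} | {q7} | {q8}.
The equivalence class containing q1 is {q1,q3}, of size 2.

2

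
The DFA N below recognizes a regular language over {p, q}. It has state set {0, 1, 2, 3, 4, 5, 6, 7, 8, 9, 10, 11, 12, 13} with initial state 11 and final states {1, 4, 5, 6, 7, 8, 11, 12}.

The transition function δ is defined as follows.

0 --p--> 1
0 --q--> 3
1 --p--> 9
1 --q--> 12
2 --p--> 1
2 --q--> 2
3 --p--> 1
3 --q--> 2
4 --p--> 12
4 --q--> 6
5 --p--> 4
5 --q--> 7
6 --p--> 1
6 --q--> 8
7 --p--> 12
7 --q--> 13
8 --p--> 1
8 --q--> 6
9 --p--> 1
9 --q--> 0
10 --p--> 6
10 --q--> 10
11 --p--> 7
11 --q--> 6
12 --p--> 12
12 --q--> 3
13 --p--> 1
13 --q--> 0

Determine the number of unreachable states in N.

BFS from 11 reaches {0, 1, 2, 3, 6, 7, 8, 9, 11, 12, 13}; the 3 state(s) 4, 5, 10 are never visited.

3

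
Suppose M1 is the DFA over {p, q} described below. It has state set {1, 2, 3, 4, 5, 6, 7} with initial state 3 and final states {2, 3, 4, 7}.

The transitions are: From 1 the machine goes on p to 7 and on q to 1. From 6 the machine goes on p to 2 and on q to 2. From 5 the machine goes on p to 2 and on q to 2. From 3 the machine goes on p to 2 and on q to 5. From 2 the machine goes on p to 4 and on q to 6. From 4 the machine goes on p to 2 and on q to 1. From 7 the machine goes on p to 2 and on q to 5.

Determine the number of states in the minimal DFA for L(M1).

5

Every state is reachable, so we keep all 7.
Start with accepting vs non-accepting: {2,3,4,7} | {1,5,6}.
Refine {1,5,6} on symbol q: members go to different blocks, giving {5,6} and {1}.
On input q, block {2,3,4,7} splits into {2,3,7} and {4}.
On input p, block {2,3,7} splits into {3,7} and {2}.
No further refinement is possible. Final partition (5 blocks): {3,7} | {5,6} | {1} | {4} | {2}.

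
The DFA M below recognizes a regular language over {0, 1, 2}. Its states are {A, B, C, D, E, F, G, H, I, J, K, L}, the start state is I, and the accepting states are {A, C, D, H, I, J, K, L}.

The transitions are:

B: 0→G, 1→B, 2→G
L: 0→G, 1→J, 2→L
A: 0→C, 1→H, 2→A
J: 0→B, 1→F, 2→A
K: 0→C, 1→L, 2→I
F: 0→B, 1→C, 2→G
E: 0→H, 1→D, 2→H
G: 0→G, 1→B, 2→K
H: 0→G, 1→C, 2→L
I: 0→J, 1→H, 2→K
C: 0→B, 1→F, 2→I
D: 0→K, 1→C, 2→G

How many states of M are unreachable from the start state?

2

BFS from I reaches {A, B, C, F, G, H, I, J, K, L}; the 2 state(s) D, E are never visited.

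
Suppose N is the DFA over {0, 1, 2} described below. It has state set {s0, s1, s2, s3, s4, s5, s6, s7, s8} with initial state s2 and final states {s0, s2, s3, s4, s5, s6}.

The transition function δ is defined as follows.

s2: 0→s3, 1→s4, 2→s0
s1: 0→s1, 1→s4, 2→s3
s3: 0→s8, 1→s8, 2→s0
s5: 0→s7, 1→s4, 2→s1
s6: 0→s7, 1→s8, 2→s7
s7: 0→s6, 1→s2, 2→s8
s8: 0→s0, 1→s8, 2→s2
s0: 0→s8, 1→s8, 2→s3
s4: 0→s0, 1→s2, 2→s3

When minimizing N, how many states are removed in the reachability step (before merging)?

No path from s2 leads to s1, s5, s6, s7; the other 5 states are all reachable.

4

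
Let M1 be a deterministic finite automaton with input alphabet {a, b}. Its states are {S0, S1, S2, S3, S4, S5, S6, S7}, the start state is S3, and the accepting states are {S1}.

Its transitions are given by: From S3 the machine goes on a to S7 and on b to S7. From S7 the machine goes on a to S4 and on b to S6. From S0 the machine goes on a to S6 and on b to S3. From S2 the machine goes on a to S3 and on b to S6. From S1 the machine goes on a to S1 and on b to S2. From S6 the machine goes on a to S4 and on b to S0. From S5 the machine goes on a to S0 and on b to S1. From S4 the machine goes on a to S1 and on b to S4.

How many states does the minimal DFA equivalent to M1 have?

7

Reachable states from the start: {S0,S1,S2,S3,S4,S6,S7}. Unreachable: {S5} — drop them.
Initial partition by acceptance: {S1} | {S0,S2,S3,S4,S6,S7}.
Refine {S0,S2,S3,S4,S6,S7} on symbol a: members go to different blocks, giving {S0,S2,S3,S6,S7} and {S4}.
Split {S0,S2,S3,S6,S7} by δ(·,a) → {S0,S2,S3} and {S6,S7}.
Split {S0,S2,S3} by δ(·,a) → {S0,S3} and {S2}.
On input b, block {S0,S3} splits into {S0} and {S3}.
On input b, block {S6,S7} splits into {S6} and {S7}.
The partition is now stable with 7 blocks: {S1} | {S0} | {S4} | {S6} | {S2} | {S3} | {S7}.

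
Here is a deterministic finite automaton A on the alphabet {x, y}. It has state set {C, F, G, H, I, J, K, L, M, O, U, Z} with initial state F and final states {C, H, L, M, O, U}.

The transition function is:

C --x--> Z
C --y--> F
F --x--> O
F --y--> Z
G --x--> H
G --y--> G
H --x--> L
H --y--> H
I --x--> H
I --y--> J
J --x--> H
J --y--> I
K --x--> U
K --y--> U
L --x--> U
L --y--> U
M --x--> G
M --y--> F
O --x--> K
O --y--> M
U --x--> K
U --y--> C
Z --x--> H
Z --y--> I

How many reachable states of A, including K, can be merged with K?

Start with accepting vs non-accepting: {C,H,L,M,O,U} | {F,G,I,J,K,Z}.
Refine {C,H,L,M,O,U} on symbol x: members go to different blocks, giving {C,M,O,U} and {H,L}.
Split {C,M,O,U} by δ(·,y) → {C,M} and {O,U}.
Refine {F,G,I,J,K,Z} on symbol x: members go to different blocks, giving {G,I,J,Z} and {F,K}.
On input x, block {H,L} splits into {H} and {L}.
Refine {F,K} on symbol y: members go to different blocks, giving {K} and {F}.
The partition is now stable with 7 blocks: {C,M} | {G,I,J,Z} | {H} | {O,U} | {K} | {L} | {F}.
State K belongs to the block {K}, which has 1 states.

1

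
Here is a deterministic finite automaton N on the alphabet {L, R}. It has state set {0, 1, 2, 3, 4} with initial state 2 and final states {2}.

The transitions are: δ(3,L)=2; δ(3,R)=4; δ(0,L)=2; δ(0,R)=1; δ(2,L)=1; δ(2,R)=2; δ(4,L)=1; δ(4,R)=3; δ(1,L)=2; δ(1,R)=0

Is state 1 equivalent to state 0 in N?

States {3,4} cannot be reached from the start state, so discard them.
Start with accepting vs non-accepting: {2} | {0,1}.
Stable partition: {2} | {0,1} — 2 equivalence classes.
1 and 0 lie in the same block of the stable partition, so they are equivalent — no string distinguishes them.

Yes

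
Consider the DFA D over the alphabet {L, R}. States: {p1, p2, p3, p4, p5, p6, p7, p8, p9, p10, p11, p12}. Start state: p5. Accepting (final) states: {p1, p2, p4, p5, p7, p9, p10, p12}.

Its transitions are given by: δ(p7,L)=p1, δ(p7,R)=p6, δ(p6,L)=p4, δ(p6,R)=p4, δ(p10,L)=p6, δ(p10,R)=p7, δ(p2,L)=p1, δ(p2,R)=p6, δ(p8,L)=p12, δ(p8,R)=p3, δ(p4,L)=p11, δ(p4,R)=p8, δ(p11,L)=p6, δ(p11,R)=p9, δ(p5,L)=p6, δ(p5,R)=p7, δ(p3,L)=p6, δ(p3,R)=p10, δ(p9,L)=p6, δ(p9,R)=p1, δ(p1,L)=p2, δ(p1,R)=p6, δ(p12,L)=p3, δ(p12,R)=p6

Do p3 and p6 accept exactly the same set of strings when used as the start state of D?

Start with accepting vs non-accepting: {p1,p2,p4,p5,p7,p9,p10,p12} | {p3,p6,p8,p11}.
On input L, block {p1,p2,p4,p5,p7,p9,p10,p12} splits into {p4,p5,p9,p10,p12} and {p1,p2,p7}.
Split {p4,p5,p9,p10,p12} by δ(·,R) → {p5,p9,p10} and {p4,p12}.
Split {p3,p6,p8,p11} by δ(·,L) → {p3,p11} and {p6,p8}.
Split {p6,p8} by δ(·,R) → {p6} and {p8}.
Refine {p4,p12} on symbol R: members go to different blocks, giving {p4} and {p12}.
Stable partition: {p5,p9,p10} | {p3,p11} | {p1,p2,p7} | {p4} | {p6} | {p8} | {p12} — 7 equivalence classes.
p3 and p6 end up in different blocks, so they are distinguishable. For instance, the string 'L' is accepted from only p6.

No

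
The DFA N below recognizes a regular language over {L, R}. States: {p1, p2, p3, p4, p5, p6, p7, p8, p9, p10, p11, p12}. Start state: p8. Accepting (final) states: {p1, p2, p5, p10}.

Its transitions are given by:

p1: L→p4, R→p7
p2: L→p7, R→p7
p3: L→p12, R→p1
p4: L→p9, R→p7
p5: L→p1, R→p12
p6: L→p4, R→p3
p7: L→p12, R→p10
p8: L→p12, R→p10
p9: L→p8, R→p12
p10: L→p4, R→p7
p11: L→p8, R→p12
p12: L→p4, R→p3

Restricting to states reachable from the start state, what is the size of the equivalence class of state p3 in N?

States {p2,p5,p6,p11} cannot be reached from the start state, so discard them.
P0 = {p1,p10} | {p3,p4,p7,p8,p9,p12}.
On input R, block {p3,p4,p7,p8,p9,p12} splits into {p3,p7,p8} and {p4,p9,p12}.
Refine {p4,p9,p12} on symbol L: members go to different blocks, giving {p4,p12} and {p9}.
On input L, block {p4,p12} splits into {p4} and {p12}.
No further refinement is possible. Final partition (5 blocks): {p1,p10} | {p3,p7,p8} | {p4} | {p9} | {p12}.
State p3 belongs to the block {p3,p7,p8}, which has 3 states.

3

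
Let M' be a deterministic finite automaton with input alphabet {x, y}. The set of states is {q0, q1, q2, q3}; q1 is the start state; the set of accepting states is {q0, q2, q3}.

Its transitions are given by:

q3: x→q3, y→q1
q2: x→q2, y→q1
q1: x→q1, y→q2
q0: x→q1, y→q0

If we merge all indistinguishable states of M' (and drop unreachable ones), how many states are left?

2

Reachable states from the start: {q1,q2}. Unreachable: {q0,q3} — drop them.
P0 = {q2} | {q1}.
Stable partition: {q2} | {q1} — 2 equivalence classes.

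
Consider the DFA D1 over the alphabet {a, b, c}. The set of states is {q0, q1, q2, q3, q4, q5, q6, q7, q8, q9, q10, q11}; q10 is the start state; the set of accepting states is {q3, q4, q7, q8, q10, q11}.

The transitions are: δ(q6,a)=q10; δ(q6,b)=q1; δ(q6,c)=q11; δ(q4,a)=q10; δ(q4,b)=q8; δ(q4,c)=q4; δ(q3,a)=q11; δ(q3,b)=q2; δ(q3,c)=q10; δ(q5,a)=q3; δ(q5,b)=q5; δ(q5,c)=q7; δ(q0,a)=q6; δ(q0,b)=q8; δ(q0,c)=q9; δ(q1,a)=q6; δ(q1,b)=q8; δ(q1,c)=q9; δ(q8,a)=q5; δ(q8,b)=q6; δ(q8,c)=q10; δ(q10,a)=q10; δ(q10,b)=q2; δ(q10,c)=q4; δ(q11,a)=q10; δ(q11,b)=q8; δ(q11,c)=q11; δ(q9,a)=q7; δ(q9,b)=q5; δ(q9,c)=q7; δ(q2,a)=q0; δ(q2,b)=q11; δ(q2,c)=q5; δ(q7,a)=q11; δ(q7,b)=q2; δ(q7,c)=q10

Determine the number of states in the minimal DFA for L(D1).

All states are reachable from the start state.
P0 = {q3,q4,q7,q8,q10,q11} | {q0,q1,q2,q5,q6,q9}.
Split {q3,q4,q7,q8,q10,q11} by δ(·,a) → {q3,q4,q7,q10,q11} and {q8}.
Refine {q3,q4,q7,q10,q11} on symbol b: members go to different blocks, giving {q3,q7,q10} and {q4,q11}.
Refine {q3,q7,q10} on symbol a: members go to different blocks, giving {q3,q7} and {q10}.
Refine {q0,q1,q2,q5,q6,q9} on symbol a: members go to different blocks, giving {q0,q1,q2} and {q5,q9} and {q6}.
Refine {q0,q1,q2} on symbol a: members go to different blocks, giving {q0,q1} and {q2}.
The partition is now stable with 8 blocks: {q3,q7} | {q0,q1} | {q8} | {q4,q11} | {q10} | {q5,q9} | {q6} | {q2}.

8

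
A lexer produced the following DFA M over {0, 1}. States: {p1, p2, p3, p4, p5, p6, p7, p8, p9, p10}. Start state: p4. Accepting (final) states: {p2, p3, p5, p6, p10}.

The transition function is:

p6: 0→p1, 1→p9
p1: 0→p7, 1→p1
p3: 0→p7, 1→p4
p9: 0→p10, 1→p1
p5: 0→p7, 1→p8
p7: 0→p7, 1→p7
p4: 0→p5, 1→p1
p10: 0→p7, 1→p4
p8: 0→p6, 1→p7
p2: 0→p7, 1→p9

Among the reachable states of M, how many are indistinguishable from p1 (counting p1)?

States {p2,p3} cannot be reached from the start state, so discard them.
Initial partition by acceptance: {p5,p6,p10} | {p1,p4,p7,p8,p9}.
Refine {p1,p4,p7,p8,p9} on symbol 0: members go to different blocks, giving {p4,p8,p9} and {p1,p7}.
The partition is now stable with 3 blocks: {p5,p6,p10} | {p4,p8,p9} | {p1,p7}.
State p1 belongs to the block {p1,p7}, which has 2 states.

2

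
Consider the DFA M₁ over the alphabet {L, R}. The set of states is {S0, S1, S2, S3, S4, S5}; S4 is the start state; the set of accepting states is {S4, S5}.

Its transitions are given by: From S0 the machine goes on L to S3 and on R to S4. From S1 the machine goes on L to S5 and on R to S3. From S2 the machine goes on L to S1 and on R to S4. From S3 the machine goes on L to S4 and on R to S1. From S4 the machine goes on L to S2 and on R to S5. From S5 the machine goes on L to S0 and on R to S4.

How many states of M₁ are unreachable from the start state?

A breadth-first search from the start state visits every state.

0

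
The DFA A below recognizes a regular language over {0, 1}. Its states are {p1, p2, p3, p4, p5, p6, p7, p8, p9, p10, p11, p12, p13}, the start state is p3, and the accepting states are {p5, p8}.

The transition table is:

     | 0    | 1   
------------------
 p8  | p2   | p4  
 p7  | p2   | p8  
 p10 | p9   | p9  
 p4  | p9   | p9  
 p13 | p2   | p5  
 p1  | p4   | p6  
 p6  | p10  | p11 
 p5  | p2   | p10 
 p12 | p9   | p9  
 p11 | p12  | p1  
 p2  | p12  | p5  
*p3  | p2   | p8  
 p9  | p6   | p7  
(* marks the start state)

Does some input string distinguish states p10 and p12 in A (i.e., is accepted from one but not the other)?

No

Reachable states from the start: {p1,p2,p3,p4,p5,p6,p7,p8,p9,p10,p11,p12}. Unreachable: {p13} — drop them.
Start with accepting vs non-accepting: {p5,p8} | {p1,p2,p3,p4,p6,p7,p9,p10,p11,p12}.
On input 1, block {p1,p2,p3,p4,p6,p7,p9,p10,p11,p12} splits into {p1,p4,p6,p9,p10,p11,p12} and {p2,p3,p7}.
Refine {p1,p4,p6,p9,p10,p11,p12} on symbol 1: members go to different blocks, giving {p1,p4,p6,p10,p11,p12} and {p9}.
On input 0, block {p1,p4,p6,p10,p11,p12} splits into {p1,p6,p11} and {p4,p10,p12}.
Split {p2,p3,p7} by δ(·,0) → {p3,p7} and {p2}.
Stable partition: {p5,p8} | {p1,p6,p11} | {p3,p7} | {p9} | {p4,p10,p12} | {p2} — 6 equivalence classes.
p10 and p12 lie in the same block of the stable partition, so they are equivalent — no string distinguishes them.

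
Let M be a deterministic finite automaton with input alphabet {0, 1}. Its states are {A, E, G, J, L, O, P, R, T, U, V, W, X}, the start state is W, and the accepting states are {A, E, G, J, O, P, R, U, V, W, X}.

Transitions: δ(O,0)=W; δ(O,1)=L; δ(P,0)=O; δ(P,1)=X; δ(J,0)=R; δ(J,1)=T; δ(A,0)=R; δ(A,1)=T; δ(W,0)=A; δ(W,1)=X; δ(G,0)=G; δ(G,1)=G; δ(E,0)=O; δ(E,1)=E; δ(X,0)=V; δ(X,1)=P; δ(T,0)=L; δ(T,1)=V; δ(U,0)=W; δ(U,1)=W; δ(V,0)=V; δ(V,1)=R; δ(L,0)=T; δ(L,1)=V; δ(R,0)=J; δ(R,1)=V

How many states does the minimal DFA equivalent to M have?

Reachable states from the start: {A,J,L,O,P,R,T,V,W,X}. Unreachable: {E,G,U} — drop them.
Start with accepting vs non-accepting: {A,J,O,P,R,V,W,X} | {L,T}.
Refine {A,J,O,P,R,V,W,X} on symbol 1: members go to different blocks, giving {P,R,V,W,X} and {A,J,O}.
Split {P,R,V,W,X} by δ(·,0) → {P,R,W} and {V,X}.
No further refinement is possible. Final partition (4 blocks): {P,R,W} | {L,T} | {A,J,O} | {V,X}.

4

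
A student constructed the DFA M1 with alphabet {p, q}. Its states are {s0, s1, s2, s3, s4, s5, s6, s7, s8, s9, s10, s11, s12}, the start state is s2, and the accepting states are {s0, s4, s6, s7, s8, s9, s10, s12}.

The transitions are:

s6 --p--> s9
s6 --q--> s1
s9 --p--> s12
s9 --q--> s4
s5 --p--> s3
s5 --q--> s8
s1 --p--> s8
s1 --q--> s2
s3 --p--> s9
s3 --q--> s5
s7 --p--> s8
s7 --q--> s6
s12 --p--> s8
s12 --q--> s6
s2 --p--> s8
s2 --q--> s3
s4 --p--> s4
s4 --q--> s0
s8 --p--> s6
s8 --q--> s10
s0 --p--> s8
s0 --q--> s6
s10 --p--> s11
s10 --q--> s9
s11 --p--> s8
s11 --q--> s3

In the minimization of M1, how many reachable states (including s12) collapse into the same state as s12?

States {s7} cannot be reached from the start state, so discard them.
Start with accepting vs non-accepting: {s0,s4,s6,s8,s9,s10,s12} | {s1,s2,s3,s5,s11}.
On input p, block {s0,s4,s6,s8,s9,s10,s12} splits into {s0,s4,s6,s8,s9,s12} and {s10}.
Refine {s0,s4,s6,s8,s9,s12} on symbol q: members go to different blocks, giving {s0,s4,s9,s12} and {s6} and {s8}.
Refine {s0,s4,s9,s12} on symbol p: members go to different blocks, giving {s0,s12} and {s4,s9}.
Refine {s1,s2,s3,s5,s11} on symbol p: members go to different blocks, giving {s1,s2,s11} and {s3} and {s5}.
On input q, block {s1,s2,s11} splits into {s2,s11} and {s1}.
On input p, block {s4,s9} splits into {s4} and {s9}.
The partition is now stable with 10 blocks: {s0,s12} | {s2,s11} | {s10} | {s6} | {s8} | {s4} | {s3} | {s5} | {s1} | {s9}.
The equivalence class containing s12 is {s0,s12}, of size 2.

2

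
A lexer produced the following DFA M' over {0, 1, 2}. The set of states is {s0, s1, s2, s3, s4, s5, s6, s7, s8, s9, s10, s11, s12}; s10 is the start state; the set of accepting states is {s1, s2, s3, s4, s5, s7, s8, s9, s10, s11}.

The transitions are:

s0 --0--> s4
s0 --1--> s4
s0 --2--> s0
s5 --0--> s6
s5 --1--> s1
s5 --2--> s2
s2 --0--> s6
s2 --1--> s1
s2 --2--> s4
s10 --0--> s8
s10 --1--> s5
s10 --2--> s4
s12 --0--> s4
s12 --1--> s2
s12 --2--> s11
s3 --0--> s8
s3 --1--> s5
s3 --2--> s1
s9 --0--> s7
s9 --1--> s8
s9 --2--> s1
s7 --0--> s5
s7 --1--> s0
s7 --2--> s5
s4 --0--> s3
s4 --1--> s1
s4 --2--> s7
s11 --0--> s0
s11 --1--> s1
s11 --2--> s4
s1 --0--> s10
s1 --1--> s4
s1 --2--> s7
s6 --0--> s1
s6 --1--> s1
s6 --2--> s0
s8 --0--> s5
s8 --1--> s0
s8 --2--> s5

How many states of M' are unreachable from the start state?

No path from s10 leads to s9, s11, s12; the other 10 states are all reachable.

3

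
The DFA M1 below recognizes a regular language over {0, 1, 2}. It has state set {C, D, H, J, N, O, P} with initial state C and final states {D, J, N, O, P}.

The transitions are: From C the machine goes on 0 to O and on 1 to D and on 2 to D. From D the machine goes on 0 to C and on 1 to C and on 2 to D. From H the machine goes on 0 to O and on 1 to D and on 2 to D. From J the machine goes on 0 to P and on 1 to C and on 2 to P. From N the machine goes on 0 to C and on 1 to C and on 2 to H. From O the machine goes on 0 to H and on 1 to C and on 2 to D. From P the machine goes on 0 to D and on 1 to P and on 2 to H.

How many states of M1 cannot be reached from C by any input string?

No path from C leads to J, N, P; the other 4 states are all reachable.

3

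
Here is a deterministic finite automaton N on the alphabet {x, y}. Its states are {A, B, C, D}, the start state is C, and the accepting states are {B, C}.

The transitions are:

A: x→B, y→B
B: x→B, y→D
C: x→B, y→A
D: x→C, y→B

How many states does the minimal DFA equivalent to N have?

2

P0 = {B,C} | {A,D}.
The partition is now stable with 2 blocks: {B,C} | {A,D}.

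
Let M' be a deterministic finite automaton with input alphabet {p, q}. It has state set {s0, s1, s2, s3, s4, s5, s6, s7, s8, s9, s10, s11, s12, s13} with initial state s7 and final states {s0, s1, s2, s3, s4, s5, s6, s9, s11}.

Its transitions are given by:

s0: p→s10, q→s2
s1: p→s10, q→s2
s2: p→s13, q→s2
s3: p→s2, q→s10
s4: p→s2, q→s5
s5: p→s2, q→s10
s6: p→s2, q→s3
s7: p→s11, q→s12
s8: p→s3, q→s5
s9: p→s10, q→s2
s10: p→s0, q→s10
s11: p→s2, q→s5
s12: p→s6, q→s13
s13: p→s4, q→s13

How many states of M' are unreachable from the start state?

BFS from s7 reaches {s0, s2, s3, s4, s5, s6, s7, s10, s11, s12, s13}; the 3 state(s) s1, s8, s9 are never visited.

3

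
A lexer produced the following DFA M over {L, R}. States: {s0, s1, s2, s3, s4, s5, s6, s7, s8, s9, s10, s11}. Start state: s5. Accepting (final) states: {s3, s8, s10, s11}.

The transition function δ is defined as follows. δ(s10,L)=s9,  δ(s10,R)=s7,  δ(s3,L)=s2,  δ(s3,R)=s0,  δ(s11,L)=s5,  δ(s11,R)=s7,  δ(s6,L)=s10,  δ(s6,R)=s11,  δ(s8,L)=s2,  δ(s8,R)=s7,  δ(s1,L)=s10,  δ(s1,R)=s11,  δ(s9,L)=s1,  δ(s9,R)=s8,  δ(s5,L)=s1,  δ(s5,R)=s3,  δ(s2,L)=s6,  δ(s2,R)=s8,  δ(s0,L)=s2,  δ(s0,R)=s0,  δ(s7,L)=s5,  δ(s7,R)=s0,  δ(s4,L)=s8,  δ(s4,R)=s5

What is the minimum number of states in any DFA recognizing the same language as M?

4

States {s4} cannot be reached from the start state, so discard them.
Initial partition by acceptance: {s3,s8,s10,s11} | {s0,s1,s2,s5,s6,s7,s9}.
Split {s0,s1,s2,s5,s6,s7,s9} by δ(·,L) → {s0,s2,s5,s7,s9} and {s1,s6}.
Refine {s0,s2,s5,s7,s9} on symbol L: members go to different blocks, giving {s2,s5,s9} and {s0,s7}.
Stable partition: {s3,s8,s10,s11} | {s2,s5,s9} | {s1,s6} | {s0,s7} — 4 equivalence classes.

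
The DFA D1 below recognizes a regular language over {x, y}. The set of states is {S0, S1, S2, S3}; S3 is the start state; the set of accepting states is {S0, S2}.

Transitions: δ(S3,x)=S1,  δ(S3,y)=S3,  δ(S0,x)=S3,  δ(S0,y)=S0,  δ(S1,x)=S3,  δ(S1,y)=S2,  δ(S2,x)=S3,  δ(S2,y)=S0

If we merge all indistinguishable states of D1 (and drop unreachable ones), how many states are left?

3

Every state is reachable, so we keep all 4.
Initial partition by acceptance: {S0,S2} | {S1,S3}.
On input y, block {S1,S3} splits into {S1} and {S3}.
Stable partition: {S0,S2} | {S1} | {S3} — 3 equivalence classes.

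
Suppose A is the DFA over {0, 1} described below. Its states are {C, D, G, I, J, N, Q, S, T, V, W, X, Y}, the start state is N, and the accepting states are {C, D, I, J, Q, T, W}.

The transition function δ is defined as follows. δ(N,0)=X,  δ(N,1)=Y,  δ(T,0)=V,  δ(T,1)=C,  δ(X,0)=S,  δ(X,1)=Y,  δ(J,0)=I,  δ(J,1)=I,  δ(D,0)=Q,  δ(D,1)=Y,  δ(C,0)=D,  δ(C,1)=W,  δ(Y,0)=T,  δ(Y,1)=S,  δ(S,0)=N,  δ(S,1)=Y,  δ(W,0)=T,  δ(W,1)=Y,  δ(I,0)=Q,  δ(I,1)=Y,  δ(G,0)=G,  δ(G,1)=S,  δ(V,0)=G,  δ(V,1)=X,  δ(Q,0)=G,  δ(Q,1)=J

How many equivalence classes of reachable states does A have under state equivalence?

Initial partition by acceptance: {C,D,I,J,Q,T,W} | {G,N,S,V,X,Y}.
Refine {C,D,I,J,Q,T,W} on symbol 0: members go to different blocks, giving {C,D,I,J,W} and {Q,T}.
Refine {C,D,I,J,W} on symbol 0: members go to different blocks, giving {D,I,W} and {C,J}.
Split {G,N,S,V,X,Y} by δ(·,0) → {G,N,S,V,X} and {Y}.
On input 1, block {G,N,S,V,X} splits into {N,S,X} and {G,V}.
Stable partition: {D,I,W} | {N,S,X} | {Q,T} | {C,J} | {Y} | {G,V} — 6 equivalence classes.

6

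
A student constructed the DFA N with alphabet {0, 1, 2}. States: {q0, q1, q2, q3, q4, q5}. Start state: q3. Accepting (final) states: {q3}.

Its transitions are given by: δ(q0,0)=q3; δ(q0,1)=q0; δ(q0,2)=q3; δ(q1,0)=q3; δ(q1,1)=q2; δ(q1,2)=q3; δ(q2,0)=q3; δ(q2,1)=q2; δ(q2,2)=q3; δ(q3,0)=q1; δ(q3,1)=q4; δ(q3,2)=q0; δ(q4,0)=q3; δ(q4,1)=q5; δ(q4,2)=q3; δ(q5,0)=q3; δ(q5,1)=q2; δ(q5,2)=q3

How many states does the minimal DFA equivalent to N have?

2

All states are reachable from the start state.
P0 = {q3} | {q0,q1,q2,q4,q5}.
Stable partition: {q3} | {q0,q1,q2,q4,q5} — 2 equivalence classes.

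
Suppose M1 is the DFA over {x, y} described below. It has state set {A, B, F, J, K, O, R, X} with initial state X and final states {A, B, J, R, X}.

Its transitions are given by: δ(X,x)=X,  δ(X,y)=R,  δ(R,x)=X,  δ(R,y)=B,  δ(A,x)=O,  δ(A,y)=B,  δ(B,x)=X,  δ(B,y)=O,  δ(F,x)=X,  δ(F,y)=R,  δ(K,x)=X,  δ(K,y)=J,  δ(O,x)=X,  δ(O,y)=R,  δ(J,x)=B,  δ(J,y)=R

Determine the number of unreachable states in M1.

4

No path from X leads to A, F, J, K; the other 4 states are all reachable.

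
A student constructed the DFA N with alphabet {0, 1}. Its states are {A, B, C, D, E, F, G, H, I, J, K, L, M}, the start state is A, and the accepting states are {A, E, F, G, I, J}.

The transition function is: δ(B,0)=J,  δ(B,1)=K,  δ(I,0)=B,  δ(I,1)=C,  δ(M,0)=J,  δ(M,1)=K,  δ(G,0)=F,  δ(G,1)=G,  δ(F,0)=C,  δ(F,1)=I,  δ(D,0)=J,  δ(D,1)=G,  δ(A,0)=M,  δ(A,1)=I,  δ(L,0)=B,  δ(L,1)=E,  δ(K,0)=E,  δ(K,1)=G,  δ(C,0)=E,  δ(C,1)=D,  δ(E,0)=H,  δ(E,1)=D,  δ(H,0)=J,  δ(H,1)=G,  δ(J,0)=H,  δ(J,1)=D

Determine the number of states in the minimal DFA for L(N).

6

First remove the unreachable states {L}; 12 states remain.
Start with accepting vs non-accepting: {A,E,F,G,I,J} | {B,C,D,H,K,M}.
On input 0, block {A,E,F,G,I,J} splits into {A,E,F,I,J} and {G}.
On input 1, block {A,E,F,I,J} splits into {E,I,J} and {A,F}.
Refine {B,C,D,H,K,M} on symbol 1: members go to different blocks, giving {B,C,M} and {D,H,K}.
On input 0, block {E,I,J} splits into {E,J} and {I}.
The partition is now stable with 6 blocks: {E,J} | {B,C,M} | {G} | {A,F} | {D,H,K} | {I}.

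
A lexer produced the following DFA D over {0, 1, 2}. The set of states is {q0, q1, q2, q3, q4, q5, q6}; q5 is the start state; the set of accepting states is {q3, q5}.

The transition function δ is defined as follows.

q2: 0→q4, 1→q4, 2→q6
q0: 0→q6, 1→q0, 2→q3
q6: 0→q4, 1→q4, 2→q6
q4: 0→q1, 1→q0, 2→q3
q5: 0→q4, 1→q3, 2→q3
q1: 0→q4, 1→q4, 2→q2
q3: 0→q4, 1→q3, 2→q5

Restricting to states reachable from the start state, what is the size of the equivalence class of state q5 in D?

2

Every state is reachable, so we keep all 7.
Start with accepting vs non-accepting: {q3,q5} | {q0,q1,q2,q4,q6}.
Split {q0,q1,q2,q4,q6} by δ(·,2) → {q1,q2,q6} and {q0,q4}.
Stable partition: {q3,q5} | {q1,q2,q6} | {q0,q4} — 3 equivalence classes.
State q5 belongs to the block {q3,q5}, which has 2 states.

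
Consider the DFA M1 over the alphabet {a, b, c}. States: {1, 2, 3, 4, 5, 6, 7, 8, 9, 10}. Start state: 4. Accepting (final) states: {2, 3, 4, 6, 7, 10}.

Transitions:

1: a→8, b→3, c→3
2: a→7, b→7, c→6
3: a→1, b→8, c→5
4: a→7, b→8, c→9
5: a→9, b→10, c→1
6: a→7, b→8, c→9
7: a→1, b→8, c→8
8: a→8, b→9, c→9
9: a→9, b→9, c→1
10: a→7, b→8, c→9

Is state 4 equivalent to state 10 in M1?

States {2,6} cannot be reached from the start state, so discard them.
P0 = {3,4,7,10} | {1,5,8,9}.
On input a, block {3,4,7,10} splits into {3,7} and {4,10}.
Split {1,5,8,9} by δ(·,b) → {8,9} and {1} and {5}.
Refine {3,7} on symbol c: members go to different blocks, giving {3} and {7}.
On input c, block {8,9} splits into {8} and {9}.
No further refinement is possible. Final partition (7 blocks): {3} | {8} | {4,10} | {1} | {5} | {7} | {9}.
4 and 10 lie in the same block of the stable partition, so they are equivalent — no string distinguishes them.

Yes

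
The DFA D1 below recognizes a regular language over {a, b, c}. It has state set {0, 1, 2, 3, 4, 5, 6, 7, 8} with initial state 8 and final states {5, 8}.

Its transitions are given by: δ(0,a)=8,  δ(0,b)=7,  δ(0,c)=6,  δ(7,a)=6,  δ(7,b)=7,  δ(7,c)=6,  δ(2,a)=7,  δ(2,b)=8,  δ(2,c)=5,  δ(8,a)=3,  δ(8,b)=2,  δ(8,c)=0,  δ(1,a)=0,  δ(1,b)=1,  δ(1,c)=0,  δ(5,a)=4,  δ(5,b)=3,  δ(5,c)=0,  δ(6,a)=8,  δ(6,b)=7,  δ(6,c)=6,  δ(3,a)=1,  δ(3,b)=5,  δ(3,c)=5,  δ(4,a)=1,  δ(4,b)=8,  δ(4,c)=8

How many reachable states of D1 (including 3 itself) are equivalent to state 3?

All states are reachable from the start state.
Start with accepting vs non-accepting: {5,8} | {0,1,2,3,4,6,7}.
Refine {0,1,2,3,4,6,7} on symbol a: members go to different blocks, giving {1,2,3,4,7} and {0,6}.
Refine {1,2,3,4,7} on symbol a: members go to different blocks, giving {2,3,4} and {1,7}.
Stable partition: {5,8} | {2,3,4} | {0,6} | {1,7} — 4 equivalence classes.
State 3 belongs to the block {2,3,4}, which has 3 states.

3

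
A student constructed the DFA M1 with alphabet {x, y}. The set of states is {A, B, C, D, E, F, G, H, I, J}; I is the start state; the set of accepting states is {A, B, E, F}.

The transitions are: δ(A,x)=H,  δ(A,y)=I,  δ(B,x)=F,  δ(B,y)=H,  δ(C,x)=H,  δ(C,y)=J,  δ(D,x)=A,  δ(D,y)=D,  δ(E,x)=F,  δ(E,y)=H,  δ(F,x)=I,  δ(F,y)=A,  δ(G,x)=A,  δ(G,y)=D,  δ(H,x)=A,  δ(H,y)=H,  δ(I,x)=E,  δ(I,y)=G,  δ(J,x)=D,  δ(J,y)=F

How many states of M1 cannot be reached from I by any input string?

3

Starting at I and following transitions, the reachable set is {A, D, E, F, G, H, I}. That leaves B, C, J unreachable — 3 in total.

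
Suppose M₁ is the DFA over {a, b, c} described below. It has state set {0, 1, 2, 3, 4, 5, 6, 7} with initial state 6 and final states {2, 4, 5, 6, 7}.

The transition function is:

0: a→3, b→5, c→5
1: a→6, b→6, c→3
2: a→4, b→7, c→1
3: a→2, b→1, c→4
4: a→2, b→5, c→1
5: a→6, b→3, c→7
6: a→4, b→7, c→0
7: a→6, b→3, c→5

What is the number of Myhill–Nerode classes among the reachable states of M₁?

All states are reachable from the start state.
P0 = {2,4,5,6,7} | {0,1,3}.
On input b, block {2,4,5,6,7} splits into {2,4,6} and {5,7}.
On input a, block {0,1,3} splits into {1,3} and {0}.
On input c, block {2,4,6} splits into {2,4} and {6}.
On input a, block {1,3} splits into {1} and {3}.
The partition is now stable with 6 blocks: {2,4} | {1} | {5,7} | {0} | {6} | {3}.

6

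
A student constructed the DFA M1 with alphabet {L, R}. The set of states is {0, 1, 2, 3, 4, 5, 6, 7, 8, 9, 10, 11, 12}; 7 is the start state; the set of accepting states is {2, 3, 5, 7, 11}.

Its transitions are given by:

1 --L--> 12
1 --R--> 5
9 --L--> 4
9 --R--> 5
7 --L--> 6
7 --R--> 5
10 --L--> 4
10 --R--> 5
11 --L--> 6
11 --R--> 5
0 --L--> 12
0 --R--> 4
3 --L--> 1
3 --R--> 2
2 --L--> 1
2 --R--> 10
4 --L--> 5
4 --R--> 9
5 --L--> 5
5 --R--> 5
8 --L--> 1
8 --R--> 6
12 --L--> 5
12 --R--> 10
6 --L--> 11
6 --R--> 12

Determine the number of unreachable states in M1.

5

Starting at 7 and following transitions, the reachable set is {4, 5, 6, 7, 9, 10, 11, 12}. That leaves 0, 1, 2, 3, 8 unreachable — 5 in total.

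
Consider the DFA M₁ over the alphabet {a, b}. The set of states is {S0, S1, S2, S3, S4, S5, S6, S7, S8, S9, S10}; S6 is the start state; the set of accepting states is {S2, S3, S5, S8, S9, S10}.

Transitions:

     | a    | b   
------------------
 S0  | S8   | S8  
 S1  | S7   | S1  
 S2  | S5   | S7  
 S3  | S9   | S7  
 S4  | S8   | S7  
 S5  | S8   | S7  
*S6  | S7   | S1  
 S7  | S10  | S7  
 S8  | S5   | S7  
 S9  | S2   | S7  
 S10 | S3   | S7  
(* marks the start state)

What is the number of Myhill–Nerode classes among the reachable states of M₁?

3

First remove the unreachable states {S0,S4}; 9 states remain.
Initial partition by acceptance: {S2,S3,S5,S8,S9,S10} | {S1,S6,S7}.
Split {S1,S6,S7} by δ(·,a) → {S1,S6} and {S7}.
The partition is now stable with 3 blocks: {S2,S3,S5,S8,S9,S10} | {S1,S6} | {S7}.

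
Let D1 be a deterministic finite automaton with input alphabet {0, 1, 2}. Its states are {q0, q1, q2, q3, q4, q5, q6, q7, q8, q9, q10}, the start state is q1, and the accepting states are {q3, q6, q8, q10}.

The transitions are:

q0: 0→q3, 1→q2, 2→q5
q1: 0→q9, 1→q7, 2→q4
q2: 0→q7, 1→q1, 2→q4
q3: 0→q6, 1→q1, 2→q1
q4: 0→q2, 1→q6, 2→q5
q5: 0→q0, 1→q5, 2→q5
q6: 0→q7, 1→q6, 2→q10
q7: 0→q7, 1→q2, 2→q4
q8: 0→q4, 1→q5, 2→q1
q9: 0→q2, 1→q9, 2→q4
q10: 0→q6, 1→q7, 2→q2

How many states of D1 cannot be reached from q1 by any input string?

1

Starting at q1 and following transitions, the reachable set is {q0, q1, q2, q3, q4, q5, q6, q7, q9, q10}. That leaves q8 unreachable — 1 in total.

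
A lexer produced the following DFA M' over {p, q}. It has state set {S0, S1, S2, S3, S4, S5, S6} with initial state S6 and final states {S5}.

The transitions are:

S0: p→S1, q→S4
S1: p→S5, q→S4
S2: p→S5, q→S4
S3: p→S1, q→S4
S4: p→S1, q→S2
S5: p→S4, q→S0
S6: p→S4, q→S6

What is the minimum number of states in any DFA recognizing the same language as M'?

Reachable states from the start: {S0,S1,S2,S4,S5,S6}. Unreachable: {S3} — drop them.
P0 = {S5} | {S0,S1,S2,S4,S6}.
On input p, block {S0,S1,S2,S4,S6} splits into {S0,S4,S6} and {S1,S2}.
On input p, block {S0,S4,S6} splits into {S0,S4} and {S6}.
On input q, block {S0,S4} splits into {S0} and {S4}.
No further refinement is possible. Final partition (5 blocks): {S5} | {S0} | {S1,S2} | {S6} | {S4}.

5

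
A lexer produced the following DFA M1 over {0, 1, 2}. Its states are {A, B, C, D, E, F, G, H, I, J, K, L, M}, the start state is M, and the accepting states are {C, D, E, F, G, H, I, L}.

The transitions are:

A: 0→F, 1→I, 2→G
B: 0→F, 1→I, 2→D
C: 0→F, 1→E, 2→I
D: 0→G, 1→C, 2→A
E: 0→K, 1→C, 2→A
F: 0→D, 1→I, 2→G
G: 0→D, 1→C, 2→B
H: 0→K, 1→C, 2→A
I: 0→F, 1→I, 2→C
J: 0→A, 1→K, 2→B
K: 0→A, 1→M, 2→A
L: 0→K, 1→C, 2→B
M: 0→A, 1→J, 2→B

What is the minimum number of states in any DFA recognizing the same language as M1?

States {H,L} cannot be reached from the start state, so discard them.
P0 = {C,D,E,F,G,I} | {A,B,J,K,M}.
Split {C,D,E,F,G,I} by δ(·,0) → {C,D,F,G,I} and {E}.
Split {C,D,F,G,I} by δ(·,1) → {D,F,G,I} and {C}.
Refine {D,F,G,I} on symbol 1: members go to different blocks, giving {D,G} and {F,I}.
Refine {A,B,J,K,M} on symbol 0: members go to different blocks, giving {J,K,M} and {A,B}.
Split {F,I} by δ(·,0) → {F} and {I}.
No further refinement is possible. Final partition (7 blocks): {D,G} | {J,K,M} | {E} | {C} | {F} | {A,B} | {I}.

7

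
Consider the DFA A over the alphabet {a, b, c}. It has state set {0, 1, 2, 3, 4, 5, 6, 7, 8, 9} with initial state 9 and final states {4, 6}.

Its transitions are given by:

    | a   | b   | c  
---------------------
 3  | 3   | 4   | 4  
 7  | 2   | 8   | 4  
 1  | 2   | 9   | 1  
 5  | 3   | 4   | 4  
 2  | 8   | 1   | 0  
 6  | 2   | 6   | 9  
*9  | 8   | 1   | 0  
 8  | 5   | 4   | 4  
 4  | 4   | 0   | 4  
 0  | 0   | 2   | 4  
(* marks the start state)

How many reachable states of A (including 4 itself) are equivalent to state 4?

1

First remove the unreachable states {6,7}; 8 states remain.
Initial partition by acceptance: {4} | {0,1,2,3,5,8,9}.
Split {0,1,2,3,5,8,9} by δ(·,b) → {0,1,2,9} and {3,5,8}.
Split {0,1,2,9} by δ(·,a) → {0,1} and {2,9}.
Split {0,1} by δ(·,a) → {0} and {1}.
Stable partition: {4} | {0} | {3,5,8} | {2,9} | {1} — 5 equivalence classes.
State 4 belongs to the block {4}, which has 1 states.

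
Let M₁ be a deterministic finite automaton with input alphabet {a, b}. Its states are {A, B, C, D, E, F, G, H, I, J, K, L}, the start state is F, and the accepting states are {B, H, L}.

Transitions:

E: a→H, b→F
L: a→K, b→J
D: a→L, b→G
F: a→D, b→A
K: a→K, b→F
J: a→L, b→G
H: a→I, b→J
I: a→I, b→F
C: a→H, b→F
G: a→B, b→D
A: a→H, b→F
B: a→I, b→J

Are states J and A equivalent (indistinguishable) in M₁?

First remove the unreachable states {C,E}; 10 states remain.
P0 = {B,H,L} | {A,D,F,G,I,J,K}.
Refine {A,D,F,G,I,J,K} on symbol a: members go to different blocks, giving {A,D,G,J} and {F,I,K}.
Split {A,D,G,J} by δ(·,b) → {D,G,J} and {A}.
On input a, block {F,I,K} splits into {I,K} and {F}.
The partition is now stable with 5 blocks: {B,H,L} | {D,G,J} | {I,K} | {A} | {F}.
J and A end up in different blocks, so they are distinguishable. For instance, the string 'ba' is accepted from only J.

No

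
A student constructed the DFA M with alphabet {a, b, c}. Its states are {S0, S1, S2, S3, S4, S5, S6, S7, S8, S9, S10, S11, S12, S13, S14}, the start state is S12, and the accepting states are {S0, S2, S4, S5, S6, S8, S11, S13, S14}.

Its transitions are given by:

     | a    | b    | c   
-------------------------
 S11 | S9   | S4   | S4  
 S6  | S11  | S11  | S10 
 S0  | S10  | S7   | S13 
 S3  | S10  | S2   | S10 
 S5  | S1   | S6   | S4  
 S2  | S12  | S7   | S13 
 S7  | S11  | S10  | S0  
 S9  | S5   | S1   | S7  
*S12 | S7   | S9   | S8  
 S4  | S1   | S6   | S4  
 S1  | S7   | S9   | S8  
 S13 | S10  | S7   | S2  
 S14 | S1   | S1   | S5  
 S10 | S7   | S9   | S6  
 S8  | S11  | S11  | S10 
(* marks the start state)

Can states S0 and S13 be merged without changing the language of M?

Reachable states from the start: {S0,S1,S2,S4,S5,S6,S7,S8,S9,S10,S11,S12,S13}. Unreachable: {S3,S14} — drop them.
Initial partition by acceptance: {S0,S2,S4,S5,S6,S8,S11,S13} | {S1,S7,S9,S10,S12}.
Split {S0,S2,S4,S5,S6,S8,S11,S13} by δ(·,a) → {S0,S2,S4,S5,S11,S13} and {S6,S8}.
Split {S0,S2,S4,S5,S11,S13} by δ(·,b) → {S0,S2,S13} and {S4,S5} and {S11}.
Split {S1,S7,S9,S10,S12} by δ(·,a) → {S1,S10,S12} and {S7} and {S9}.
Stable partition: {S0,S2,S13} | {S1,S10,S12} | {S6,S8} | {S4,S5} | {S11} | {S7} | {S9} — 7 equivalence classes.
S0 and S13 lie in the same block of the stable partition, so they are equivalent — no string distinguishes them.

Yes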